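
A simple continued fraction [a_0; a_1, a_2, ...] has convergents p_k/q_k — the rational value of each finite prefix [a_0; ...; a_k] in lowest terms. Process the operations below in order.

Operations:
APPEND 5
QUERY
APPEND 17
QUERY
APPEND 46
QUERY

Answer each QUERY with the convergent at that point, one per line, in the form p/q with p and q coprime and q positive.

5/1
86/17
3961/783

APPEND 5: p_0 = 5·1 + 0 = 5, q_0 = 5·0 + 1 = 1 → 5/1
APPEND 17: p_1 = 17·5 + 1 = 86, q_1 = 17·1 + 0 = 17 → 86/17
APPEND 46: p_2 = 46·86 + 5 = 3961, q_2 = 46·17 + 1 = 783 → 3961/783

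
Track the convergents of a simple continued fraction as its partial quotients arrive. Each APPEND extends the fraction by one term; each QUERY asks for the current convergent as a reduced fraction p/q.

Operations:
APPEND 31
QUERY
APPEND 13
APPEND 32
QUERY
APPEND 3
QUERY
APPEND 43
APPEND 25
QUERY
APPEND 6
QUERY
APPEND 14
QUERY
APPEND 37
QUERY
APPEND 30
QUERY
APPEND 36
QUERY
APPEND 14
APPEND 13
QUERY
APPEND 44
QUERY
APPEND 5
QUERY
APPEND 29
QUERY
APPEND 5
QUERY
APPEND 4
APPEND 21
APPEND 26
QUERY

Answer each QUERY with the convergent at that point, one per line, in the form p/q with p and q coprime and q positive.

31/1
12959/417
39281/1264
42590331/1370489
257244028/8277703
3644006723/117258331
135085492779/4346835950
4056208790093/130522336831
146158601936127/4703150961866
26799754868582450/862373416400281
1181239490853523671/38010404957415319
5932997209136200805/190914398203476876
173238158555803347016/5574527952858244723
872123789988152935885/28063554162494700491
2025643343763795030867142/65181975705976726750555

APPEND 31: p_0 = 31·1 + 0 = 31, q_0 = 31·0 + 1 = 1 → 31/1
APPEND 13: p_1 = 13·31 + 1 = 404, q_1 = 13·1 + 0 = 13 → 404/13
APPEND 32: p_2 = 32·404 + 31 = 12959, q_2 = 32·13 + 1 = 417 → 12959/417
APPEND 3: p_3 = 3·12959 + 404 = 39281, q_3 = 3·417 + 13 = 1264 → 39281/1264
APPEND 43: p_4 = 43·39281 + 12959 = 1702042, q_4 = 43·1264 + 417 = 54769 → 1702042/54769
APPEND 25: p_5 = 25·1702042 + 39281 = 42590331, q_5 = 25·54769 + 1264 = 1370489 → 42590331/1370489
APPEND 6: p_6 = 6·42590331 + 1702042 = 257244028, q_6 = 6·1370489 + 54769 = 8277703 → 257244028/8277703
APPEND 14: p_7 = 14·257244028 + 42590331 = 3644006723, q_7 = 14·8277703 + 1370489 = 117258331 → 3644006723/117258331
APPEND 37: p_8 = 37·3644006723 + 257244028 = 135085492779, q_8 = 37·117258331 + 8277703 = 4346835950 → 135085492779/4346835950
APPEND 30: p_9 = 30·135085492779 + 3644006723 = 4056208790093, q_9 = 30·4346835950 + 117258331 = 130522336831 → 4056208790093/130522336831
APPEND 36: p_10 = 36·4056208790093 + 135085492779 = 146158601936127, q_10 = 36·130522336831 + 4346835950 = 4703150961866 → 146158601936127/4703150961866
APPEND 14: p_11 = 14·146158601936127 + 4056208790093 = 2050276635895871, q_11 = 14·4703150961866 + 130522336831 = 65974635802955 → 2050276635895871/65974635802955
APPEND 13: p_12 = 13·2050276635895871 + 146158601936127 = 26799754868582450, q_12 = 13·65974635802955 + 4703150961866 = 862373416400281 → 26799754868582450/862373416400281
APPEND 44: p_13 = 44·26799754868582450 + 2050276635895871 = 1181239490853523671, q_13 = 44·862373416400281 + 65974635802955 = 38010404957415319 → 1181239490853523671/38010404957415319
APPEND 5: p_14 = 5·1181239490853523671 + 26799754868582450 = 5932997209136200805, q_14 = 5·38010404957415319 + 862373416400281 = 190914398203476876 → 5932997209136200805/190914398203476876
APPEND 29: p_15 = 29·5932997209136200805 + 1181239490853523671 = 173238158555803347016, q_15 = 29·190914398203476876 + 38010404957415319 = 5574527952858244723 → 173238158555803347016/5574527952858244723
APPEND 5: p_16 = 5·173238158555803347016 + 5932997209136200805 = 872123789988152935885, q_16 = 5·5574527952858244723 + 190914398203476876 = 28063554162494700491 → 872123789988152935885/28063554162494700491
APPEND 4: p_17 = 4·872123789988152935885 + 173238158555803347016 = 3661733318508415090556, q_17 = 4·28063554162494700491 + 5574527952858244723 = 117828744602837046687 → 3661733318508415090556/117828744602837046687
APPEND 21: p_18 = 21·3661733318508415090556 + 872123789988152935885 = 77768523478664869837561, q_18 = 21·117828744602837046687 + 28063554162494700491 = 2502467190822072680918 → 77768523478664869837561/2502467190822072680918
APPEND 26: p_19 = 26·77768523478664869837561 + 3661733318508415090556 = 2025643343763795030867142, q_19 = 26·2502467190822072680918 + 117828744602837046687 = 65181975705976726750555 → 2025643343763795030867142/65181975705976726750555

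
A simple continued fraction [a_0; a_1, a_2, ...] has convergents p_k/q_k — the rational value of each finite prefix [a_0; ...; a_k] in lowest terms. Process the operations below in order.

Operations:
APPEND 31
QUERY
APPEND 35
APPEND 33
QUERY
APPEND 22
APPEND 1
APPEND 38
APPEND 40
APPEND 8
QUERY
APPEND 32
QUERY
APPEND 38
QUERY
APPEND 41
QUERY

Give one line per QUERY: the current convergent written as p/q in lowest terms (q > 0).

31/1
35869/1156
10336702522/333135245
332062545897/10701840103
12628713446608/407003059159
518109313856825/16697827265622

APPEND 31: p_0 = 31·1 + 0 = 31, q_0 = 31·0 + 1 = 1 → 31/1
APPEND 35: p_1 = 35·31 + 1 = 1086, q_1 = 35·1 + 0 = 35 → 1086/35
APPEND 33: p_2 = 33·1086 + 31 = 35869, q_2 = 33·35 + 1 = 1156 → 35869/1156
APPEND 22: p_3 = 22·35869 + 1086 = 790204, q_3 = 22·1156 + 35 = 25467 → 790204/25467
APPEND 1: p_4 = 1·790204 + 35869 = 826073, q_4 = 1·25467 + 1156 = 26623 → 826073/26623
APPEND 38: p_5 = 38·826073 + 790204 = 32180978, q_5 = 38·26623 + 25467 = 1037141 → 32180978/1037141
APPEND 40: p_6 = 40·32180978 + 826073 = 1288065193, q_6 = 40·1037141 + 26623 = 41512263 → 1288065193/41512263
APPEND 8: p_7 = 8·1288065193 + 32180978 = 10336702522, q_7 = 8·41512263 + 1037141 = 333135245 → 10336702522/333135245
APPEND 32: p_8 = 32·10336702522 + 1288065193 = 332062545897, q_8 = 32·333135245 + 41512263 = 10701840103 → 332062545897/10701840103
APPEND 38: p_9 = 38·332062545897 + 10336702522 = 12628713446608, q_9 = 38·10701840103 + 333135245 = 407003059159 → 12628713446608/407003059159
APPEND 41: p_10 = 41·12628713446608 + 332062545897 = 518109313856825, q_10 = 41·407003059159 + 10701840103 = 16697827265622 → 518109313856825/16697827265622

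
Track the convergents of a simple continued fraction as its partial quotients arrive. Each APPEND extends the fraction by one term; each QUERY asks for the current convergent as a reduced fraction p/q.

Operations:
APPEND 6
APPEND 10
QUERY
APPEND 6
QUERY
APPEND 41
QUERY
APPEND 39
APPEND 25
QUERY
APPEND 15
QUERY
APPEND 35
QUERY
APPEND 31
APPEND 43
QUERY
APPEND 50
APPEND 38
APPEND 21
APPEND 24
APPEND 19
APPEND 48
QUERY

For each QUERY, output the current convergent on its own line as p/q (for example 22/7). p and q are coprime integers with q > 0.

APPEND 6: p_0 = 6·1 + 0 = 6, q_0 = 6·0 + 1 = 1 → 6/1
APPEND 10: p_1 = 10·6 + 1 = 61, q_1 = 10·1 + 0 = 10 → 61/10
APPEND 6: p_2 = 6·61 + 6 = 372, q_2 = 6·10 + 1 = 61 → 372/61
APPEND 41: p_3 = 41·372 + 61 = 15313, q_3 = 41·61 + 10 = 2511 → 15313/2511
APPEND 39: p_4 = 39·15313 + 372 = 597579, q_4 = 39·2511 + 61 = 97990 → 597579/97990
APPEND 25: p_5 = 25·597579 + 15313 = 14954788, q_5 = 25·97990 + 2511 = 2452261 → 14954788/2452261
APPEND 15: p_6 = 15·14954788 + 597579 = 224919399, q_6 = 15·2452261 + 97990 = 36881905 → 224919399/36881905
APPEND 35: p_7 = 35·224919399 + 14954788 = 7887133753, q_7 = 35·36881905 + 2452261 = 1293318936 → 7887133753/1293318936
APPEND 31: p_8 = 31·7887133753 + 224919399 = 244726065742, q_8 = 31·1293318936 + 36881905 = 40129768921 → 244726065742/40129768921
APPEND 43: p_9 = 43·244726065742 + 7887133753 = 10531107960659, q_9 = 43·40129768921 + 1293318936 = 1726873382539 → 10531107960659/1726873382539
APPEND 50: p_10 = 50·10531107960659 + 244726065742 = 526800124098692, q_10 = 50·1726873382539 + 40129768921 = 86383798895871 → 526800124098692/86383798895871
APPEND 38: p_11 = 38·526800124098692 + 10531107960659 = 20028935823710955, q_11 = 38·86383798895871 + 1726873382539 = 3284311231425637 → 20028935823710955/3284311231425637
APPEND 21: p_12 = 21·20028935823710955 + 526800124098692 = 421134452422028747, q_12 = 21·3284311231425637 + 86383798895871 = 69056919658834248 → 421134452422028747/69056919658834248
APPEND 24: p_13 = 24·421134452422028747 + 20028935823710955 = 10127255793952400883, q_13 = 24·69056919658834248 + 3284311231425637 = 1660650383043447589 → 10127255793952400883/1660650383043447589
APPEND 19: p_14 = 19·10127255793952400883 + 421134452422028747 = 192838994537517645524, q_14 = 19·1660650383043447589 + 69056919658834248 = 31621414197484338439 → 192838994537517645524/31621414197484338439
APPEND 48: p_15 = 48·192838994537517645524 + 10127255793952400883 = 9266398993594799386035, q_15 = 48·31621414197484338439 + 1660650383043447589 = 1519488531862291692661 → 9266398993594799386035/1519488531862291692661

61/10
372/61
15313/2511
14954788/2452261
224919399/36881905
7887133753/1293318936
10531107960659/1726873382539
9266398993594799386035/1519488531862291692661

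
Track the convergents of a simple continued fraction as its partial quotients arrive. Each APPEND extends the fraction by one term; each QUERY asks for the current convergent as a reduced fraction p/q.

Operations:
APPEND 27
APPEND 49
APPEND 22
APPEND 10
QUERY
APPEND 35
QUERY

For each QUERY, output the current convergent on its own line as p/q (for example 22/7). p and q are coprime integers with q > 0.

APPEND 27: p_0 = 27·1 + 0 = 27, q_0 = 27·0 + 1 = 1 → 27/1
APPEND 49: p_1 = 49·27 + 1 = 1324, q_1 = 49·1 + 0 = 49 → 1324/49
APPEND 22: p_2 = 22·1324 + 27 = 29155, q_2 = 22·49 + 1 = 1079 → 29155/1079
APPEND 10: p_3 = 10·29155 + 1324 = 292874, q_3 = 10·1079 + 49 = 10839 → 292874/10839
APPEND 35: p_4 = 35·292874 + 29155 = 10279745, q_4 = 35·10839 + 1079 = 380444 → 10279745/380444

292874/10839
10279745/380444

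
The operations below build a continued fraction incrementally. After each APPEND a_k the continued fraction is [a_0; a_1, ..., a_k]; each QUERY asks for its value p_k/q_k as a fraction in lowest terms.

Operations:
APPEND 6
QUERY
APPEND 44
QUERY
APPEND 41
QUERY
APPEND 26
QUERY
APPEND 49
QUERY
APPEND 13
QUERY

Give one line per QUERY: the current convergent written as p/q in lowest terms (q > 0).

6/1
265/44
10871/1805
282911/46974
13873510/2303531
180638541/29992877

APPEND 6: p_0 = 6·1 + 0 = 6, q_0 = 6·0 + 1 = 1 → 6/1
APPEND 44: p_1 = 44·6 + 1 = 265, q_1 = 44·1 + 0 = 44 → 265/44
APPEND 41: p_2 = 41·265 + 6 = 10871, q_2 = 41·44 + 1 = 1805 → 10871/1805
APPEND 26: p_3 = 26·10871 + 265 = 282911, q_3 = 26·1805 + 44 = 46974 → 282911/46974
APPEND 49: p_4 = 49·282911 + 10871 = 13873510, q_4 = 49·46974 + 1805 = 2303531 → 13873510/2303531
APPEND 13: p_5 = 13·13873510 + 282911 = 180638541, q_5 = 13·2303531 + 46974 = 29992877 → 180638541/29992877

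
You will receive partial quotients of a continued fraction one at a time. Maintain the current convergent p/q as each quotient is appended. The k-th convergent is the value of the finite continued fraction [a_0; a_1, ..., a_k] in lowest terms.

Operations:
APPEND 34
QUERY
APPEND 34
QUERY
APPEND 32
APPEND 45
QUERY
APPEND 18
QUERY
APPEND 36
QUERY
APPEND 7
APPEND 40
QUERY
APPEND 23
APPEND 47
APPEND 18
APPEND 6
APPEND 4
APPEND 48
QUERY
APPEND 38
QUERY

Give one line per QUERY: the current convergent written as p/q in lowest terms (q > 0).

34/1
1157/34
1668767/49039
30074864/883791
1084363871/31865515
305909242311/8989561355
7265433983140171253/213504711622085088
276237101241769737190/8117604918963712157

APPEND 34: p_0 = 34·1 + 0 = 34, q_0 = 34·0 + 1 = 1 → 34/1
APPEND 34: p_1 = 34·34 + 1 = 1157, q_1 = 34·1 + 0 = 34 → 1157/34
APPEND 32: p_2 = 32·1157 + 34 = 37058, q_2 = 32·34 + 1 = 1089 → 37058/1089
APPEND 45: p_3 = 45·37058 + 1157 = 1668767, q_3 = 45·1089 + 34 = 49039 → 1668767/49039
APPEND 18: p_4 = 18·1668767 + 37058 = 30074864, q_4 = 18·49039 + 1089 = 883791 → 30074864/883791
APPEND 36: p_5 = 36·30074864 + 1668767 = 1084363871, q_5 = 36·883791 + 49039 = 31865515 → 1084363871/31865515
APPEND 7: p_6 = 7·1084363871 + 30074864 = 7620621961, q_6 = 7·31865515 + 883791 = 223942396 → 7620621961/223942396
APPEND 40: p_7 = 40·7620621961 + 1084363871 = 305909242311, q_7 = 40·223942396 + 31865515 = 8989561355 → 305909242311/8989561355
APPEND 23: p_8 = 23·305909242311 + 7620621961 = 7043533195114, q_8 = 23·8989561355 + 223942396 = 206983853561 → 7043533195114/206983853561
APPEND 47: p_9 = 47·7043533195114 + 305909242311 = 331351969412669, q_9 = 47·206983853561 + 8989561355 = 9737230678722 → 331351969412669/9737230678722
APPEND 18: p_10 = 18·331351969412669 + 7043533195114 = 5971378982623156, q_10 = 18·9737230678722 + 206983853561 = 175477136070557 → 5971378982623156/175477136070557
APPEND 6: p_11 = 6·5971378982623156 + 331351969412669 = 36159625865151605, q_11 = 6·175477136070557 + 9737230678722 = 1062600047102064 → 36159625865151605/1062600047102064
APPEND 4: p_12 = 4·36159625865151605 + 5971378982623156 = 150609882443229576, q_12 = 4·1062600047102064 + 175477136070557 = 4425877324478813 → 150609882443229576/4425877324478813
APPEND 48: p_13 = 48·150609882443229576 + 36159625865151605 = 7265433983140171253, q_13 = 48·4425877324478813 + 1062600047102064 = 213504711622085088 → 7265433983140171253/213504711622085088
APPEND 38: p_14 = 38·7265433983140171253 + 150609882443229576 = 276237101241769737190, q_14 = 38·213504711622085088 + 4425877324478813 = 8117604918963712157 → 276237101241769737190/8117604918963712157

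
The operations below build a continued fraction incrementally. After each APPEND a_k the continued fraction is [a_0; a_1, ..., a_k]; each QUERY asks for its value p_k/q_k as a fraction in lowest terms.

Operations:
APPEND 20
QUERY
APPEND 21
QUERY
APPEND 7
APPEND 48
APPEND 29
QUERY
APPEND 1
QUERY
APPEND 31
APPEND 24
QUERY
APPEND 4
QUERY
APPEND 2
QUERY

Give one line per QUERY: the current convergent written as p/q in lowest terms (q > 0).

20/1
421/21
4145240/206773
4288077/213898
3294103125/164316562
13313488127/664103859
29921079379/1492524280

APPEND 20: p_0 = 20·1 + 0 = 20, q_0 = 20·0 + 1 = 1 → 20/1
APPEND 21: p_1 = 21·20 + 1 = 421, q_1 = 21·1 + 0 = 21 → 421/21
APPEND 7: p_2 = 7·421 + 20 = 2967, q_2 = 7·21 + 1 = 148 → 2967/148
APPEND 48: p_3 = 48·2967 + 421 = 142837, q_3 = 48·148 + 21 = 7125 → 142837/7125
APPEND 29: p_4 = 29·142837 + 2967 = 4145240, q_4 = 29·7125 + 148 = 206773 → 4145240/206773
APPEND 1: p_5 = 1·4145240 + 142837 = 4288077, q_5 = 1·206773 + 7125 = 213898 → 4288077/213898
APPEND 31: p_6 = 31·4288077 + 4145240 = 137075627, q_6 = 31·213898 + 206773 = 6837611 → 137075627/6837611
APPEND 24: p_7 = 24·137075627 + 4288077 = 3294103125, q_7 = 24·6837611 + 213898 = 164316562 → 3294103125/164316562
APPEND 4: p_8 = 4·3294103125 + 137075627 = 13313488127, q_8 = 4·164316562 + 6837611 = 664103859 → 13313488127/664103859
APPEND 2: p_9 = 2·13313488127 + 3294103125 = 29921079379, q_9 = 2·664103859 + 164316562 = 1492524280 → 29921079379/1492524280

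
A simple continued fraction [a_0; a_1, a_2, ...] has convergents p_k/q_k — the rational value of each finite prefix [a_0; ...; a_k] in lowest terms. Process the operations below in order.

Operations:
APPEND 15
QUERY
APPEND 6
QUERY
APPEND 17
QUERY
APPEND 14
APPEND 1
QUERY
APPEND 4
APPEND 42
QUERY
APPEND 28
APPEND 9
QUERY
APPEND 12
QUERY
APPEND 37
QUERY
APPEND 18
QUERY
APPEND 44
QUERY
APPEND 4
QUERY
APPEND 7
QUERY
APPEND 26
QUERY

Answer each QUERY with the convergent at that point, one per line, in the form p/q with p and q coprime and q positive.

15/1
91/6
1562/103
23521/1551
4897327/322935
1240068118/81771423
15018058615/990306908
556908236873/36723127019
10039366322329/662006593250
442289026419349/29165013230019
1779195471999725/117322059513326
12896657330417424/850419429823301
337092286062852749/22228227234919152

APPEND 15: p_0 = 15·1 + 0 = 15, q_0 = 15·0 + 1 = 1 → 15/1
APPEND 6: p_1 = 6·15 + 1 = 91, q_1 = 6·1 + 0 = 6 → 91/6
APPEND 17: p_2 = 17·91 + 15 = 1562, q_2 = 17·6 + 1 = 103 → 1562/103
APPEND 14: p_3 = 14·1562 + 91 = 21959, q_3 = 14·103 + 6 = 1448 → 21959/1448
APPEND 1: p_4 = 1·21959 + 1562 = 23521, q_4 = 1·1448 + 103 = 1551 → 23521/1551
APPEND 4: p_5 = 4·23521 + 21959 = 116043, q_5 = 4·1551 + 1448 = 7652 → 116043/7652
APPEND 42: p_6 = 42·116043 + 23521 = 4897327, q_6 = 42·7652 + 1551 = 322935 → 4897327/322935
APPEND 28: p_7 = 28·4897327 + 116043 = 137241199, q_7 = 28·322935 + 7652 = 9049832 → 137241199/9049832
APPEND 9: p_8 = 9·137241199 + 4897327 = 1240068118, q_8 = 9·9049832 + 322935 = 81771423 → 1240068118/81771423
APPEND 12: p_9 = 12·1240068118 + 137241199 = 15018058615, q_9 = 12·81771423 + 9049832 = 990306908 → 15018058615/990306908
APPEND 37: p_10 = 37·15018058615 + 1240068118 = 556908236873, q_10 = 37·990306908 + 81771423 = 36723127019 → 556908236873/36723127019
APPEND 18: p_11 = 18·556908236873 + 15018058615 = 10039366322329, q_11 = 18·36723127019 + 990306908 = 662006593250 → 10039366322329/662006593250
APPEND 44: p_12 = 44·10039366322329 + 556908236873 = 442289026419349, q_12 = 44·662006593250 + 36723127019 = 29165013230019 → 442289026419349/29165013230019
APPEND 4: p_13 = 4·442289026419349 + 10039366322329 = 1779195471999725, q_13 = 4·29165013230019 + 662006593250 = 117322059513326 → 1779195471999725/117322059513326
APPEND 7: p_14 = 7·1779195471999725 + 442289026419349 = 12896657330417424, q_14 = 7·117322059513326 + 29165013230019 = 850419429823301 → 12896657330417424/850419429823301
APPEND 26: p_15 = 26·12896657330417424 + 1779195471999725 = 337092286062852749, q_15 = 26·850419429823301 + 117322059513326 = 22228227234919152 → 337092286062852749/22228227234919152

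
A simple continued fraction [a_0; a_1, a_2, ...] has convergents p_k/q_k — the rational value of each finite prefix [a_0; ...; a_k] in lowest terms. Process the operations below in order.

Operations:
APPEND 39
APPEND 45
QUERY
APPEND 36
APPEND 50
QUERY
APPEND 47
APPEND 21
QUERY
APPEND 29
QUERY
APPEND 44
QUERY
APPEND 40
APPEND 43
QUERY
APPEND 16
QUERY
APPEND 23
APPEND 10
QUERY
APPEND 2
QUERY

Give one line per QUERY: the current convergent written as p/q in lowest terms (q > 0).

1756/45
3164506/81095
3127860283/80155901
90856743244/2328334215
4000824563019/102526861361
6889325912915191/176548846773526
110389338445907060/2828884951165071
25568830440133682770/655237912186866661
53683504990436143111/1375716727097303481

APPEND 39: p_0 = 39·1 + 0 = 39, q_0 = 39·0 + 1 = 1 → 39/1
APPEND 45: p_1 = 45·39 + 1 = 1756, q_1 = 45·1 + 0 = 45 → 1756/45
APPEND 36: p_2 = 36·1756 + 39 = 63255, q_2 = 36·45 + 1 = 1621 → 63255/1621
APPEND 50: p_3 = 50·63255 + 1756 = 3164506, q_3 = 50·1621 + 45 = 81095 → 3164506/81095
APPEND 47: p_4 = 47·3164506 + 63255 = 148795037, q_4 = 47·81095 + 1621 = 3813086 → 148795037/3813086
APPEND 21: p_5 = 21·148795037 + 3164506 = 3127860283, q_5 = 21·3813086 + 81095 = 80155901 → 3127860283/80155901
APPEND 29: p_6 = 29·3127860283 + 148795037 = 90856743244, q_6 = 29·80155901 + 3813086 = 2328334215 → 90856743244/2328334215
APPEND 44: p_7 = 44·90856743244 + 3127860283 = 4000824563019, q_7 = 44·2328334215 + 80155901 = 102526861361 → 4000824563019/102526861361
APPEND 40: p_8 = 40·4000824563019 + 90856743244 = 160123839264004, q_8 = 40·102526861361 + 2328334215 = 4103402788655 → 160123839264004/4103402788655
APPEND 43: p_9 = 43·160123839264004 + 4000824563019 = 6889325912915191, q_9 = 43·4103402788655 + 102526861361 = 176548846773526 → 6889325912915191/176548846773526
APPEND 16: p_10 = 16·6889325912915191 + 160123839264004 = 110389338445907060, q_10 = 16·176548846773526 + 4103402788655 = 2828884951165071 → 110389338445907060/2828884951165071
APPEND 23: p_11 = 23·110389338445907060 + 6889325912915191 = 2545844110168777571, q_11 = 23·2828884951165071 + 176548846773526 = 65240902723570159 → 2545844110168777571/65240902723570159
APPEND 10: p_12 = 10·2545844110168777571 + 110389338445907060 = 25568830440133682770, q_12 = 10·65240902723570159 + 2828884951165071 = 655237912186866661 → 25568830440133682770/655237912186866661
APPEND 2: p_13 = 2·25568830440133682770 + 2545844110168777571 = 53683504990436143111, q_13 = 2·655237912186866661 + 65240902723570159 = 1375716727097303481 → 53683504990436143111/1375716727097303481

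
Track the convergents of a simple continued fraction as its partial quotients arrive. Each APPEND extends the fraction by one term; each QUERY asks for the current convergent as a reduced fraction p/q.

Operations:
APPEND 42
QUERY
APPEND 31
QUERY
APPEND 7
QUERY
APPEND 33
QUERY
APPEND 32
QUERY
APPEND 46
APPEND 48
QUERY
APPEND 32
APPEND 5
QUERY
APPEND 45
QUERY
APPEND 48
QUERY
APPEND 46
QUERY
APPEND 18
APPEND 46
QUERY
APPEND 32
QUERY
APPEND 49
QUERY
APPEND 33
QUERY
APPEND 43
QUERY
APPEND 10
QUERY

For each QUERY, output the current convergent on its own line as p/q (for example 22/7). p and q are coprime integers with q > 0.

42/1
1303/31
9163/218
303682/7225
9726987/231418
21501491019/511549162
3463978779479/82412677347
156567540534247/3724950706252
7518705924423335/178880046577443
346017040064007657/8232207093268630
287193986685585821063/6832728162462256648
9196443399365822835177/218795659806517625519
450912920555610904744736/10727820058681825907079
14889322821734525679411465/354236857596306772559126
640691794255140215119437731/15242912696699873045949497
6421807265373136676873788775/152783363824595037232054096

APPEND 42: p_0 = 42·1 + 0 = 42, q_0 = 42·0 + 1 = 1 → 42/1
APPEND 31: p_1 = 31·42 + 1 = 1303, q_1 = 31·1 + 0 = 31 → 1303/31
APPEND 7: p_2 = 7·1303 + 42 = 9163, q_2 = 7·31 + 1 = 218 → 9163/218
APPEND 33: p_3 = 33·9163 + 1303 = 303682, q_3 = 33·218 + 31 = 7225 → 303682/7225
APPEND 32: p_4 = 32·303682 + 9163 = 9726987, q_4 = 32·7225 + 218 = 231418 → 9726987/231418
APPEND 46: p_5 = 46·9726987 + 303682 = 447745084, q_5 = 46·231418 + 7225 = 10652453 → 447745084/10652453
APPEND 48: p_6 = 48·447745084 + 9726987 = 21501491019, q_6 = 48·10652453 + 231418 = 511549162 → 21501491019/511549162
APPEND 32: p_7 = 32·21501491019 + 447745084 = 688495457692, q_7 = 32·511549162 + 10652453 = 16380225637 → 688495457692/16380225637
APPEND 5: p_8 = 5·688495457692 + 21501491019 = 3463978779479, q_8 = 5·16380225637 + 511549162 = 82412677347 → 3463978779479/82412677347
APPEND 45: p_9 = 45·3463978779479 + 688495457692 = 156567540534247, q_9 = 45·82412677347 + 16380225637 = 3724950706252 → 156567540534247/3724950706252
APPEND 48: p_10 = 48·156567540534247 + 3463978779479 = 7518705924423335, q_10 = 48·3724950706252 + 82412677347 = 178880046577443 → 7518705924423335/178880046577443
APPEND 46: p_11 = 46·7518705924423335 + 156567540534247 = 346017040064007657, q_11 = 46·178880046577443 + 3724950706252 = 8232207093268630 → 346017040064007657/8232207093268630
APPEND 18: p_12 = 18·346017040064007657 + 7518705924423335 = 6235825427076561161, q_12 = 18·8232207093268630 + 178880046577443 = 148358607725412783 → 6235825427076561161/148358607725412783
APPEND 46: p_13 = 46·6235825427076561161 + 346017040064007657 = 287193986685585821063, q_13 = 46·148358607725412783 + 8232207093268630 = 6832728162462256648 → 287193986685585821063/6832728162462256648
APPEND 32: p_14 = 32·287193986685585821063 + 6235825427076561161 = 9196443399365822835177, q_14 = 32·6832728162462256648 + 148358607725412783 = 218795659806517625519 → 9196443399365822835177/218795659806517625519
APPEND 49: p_15 = 49·9196443399365822835177 + 287193986685585821063 = 450912920555610904744736, q_15 = 49·218795659806517625519 + 6832728162462256648 = 10727820058681825907079 → 450912920555610904744736/10727820058681825907079
APPEND 33: p_16 = 33·450912920555610904744736 + 9196443399365822835177 = 14889322821734525679411465, q_16 = 33·10727820058681825907079 + 218795659806517625519 = 354236857596306772559126 → 14889322821734525679411465/354236857596306772559126
APPEND 43: p_17 = 43·14889322821734525679411465 + 450912920555610904744736 = 640691794255140215119437731, q_17 = 43·354236857596306772559126 + 10727820058681825907079 = 15242912696699873045949497 → 640691794255140215119437731/15242912696699873045949497
APPEND 10: p_18 = 10·640691794255140215119437731 + 14889322821734525679411465 = 6421807265373136676873788775, q_18 = 10·15242912696699873045949497 + 354236857596306772559126 = 152783363824595037232054096 → 6421807265373136676873788775/152783363824595037232054096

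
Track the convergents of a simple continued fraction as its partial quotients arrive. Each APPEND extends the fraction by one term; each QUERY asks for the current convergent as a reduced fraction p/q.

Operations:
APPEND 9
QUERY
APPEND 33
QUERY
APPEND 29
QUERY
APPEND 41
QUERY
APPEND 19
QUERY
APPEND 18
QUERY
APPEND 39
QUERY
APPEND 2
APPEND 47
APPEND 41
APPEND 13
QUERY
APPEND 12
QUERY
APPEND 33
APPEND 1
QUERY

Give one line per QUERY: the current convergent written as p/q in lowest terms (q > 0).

APPEND 9: p_0 = 9·1 + 0 = 9, q_0 = 9·0 + 1 = 1 → 9/1
APPEND 33: p_1 = 33·9 + 1 = 298, q_1 = 33·1 + 0 = 33 → 298/33
APPEND 29: p_2 = 29·298 + 9 = 8651, q_2 = 29·33 + 1 = 958 → 8651/958
APPEND 41: p_3 = 41·8651 + 298 = 354989, q_3 = 41·958 + 33 = 39311 → 354989/39311
APPEND 19: p_4 = 19·354989 + 8651 = 6753442, q_4 = 19·39311 + 958 = 747867 → 6753442/747867
APPEND 18: p_5 = 18·6753442 + 354989 = 121916945, q_5 = 18·747867 + 39311 = 13500917 → 121916945/13500917
APPEND 39: p_6 = 39·121916945 + 6753442 = 4761514297, q_6 = 39·13500917 + 747867 = 527283630 → 4761514297/527283630
APPEND 2: p_7 = 2·4761514297 + 121916945 = 9644945539, q_7 = 2·527283630 + 13500917 = 1068068177 → 9644945539/1068068177
APPEND 47: p_8 = 47·9644945539 + 4761514297 = 458073954630, q_8 = 47·1068068177 + 527283630 = 50726487949 → 458073954630/50726487949
APPEND 41: p_9 = 41·458073954630 + 9644945539 = 18790677085369, q_9 = 41·50726487949 + 1068068177 = 2080854074086 → 18790677085369/2080854074086
APPEND 13: p_10 = 13·18790677085369 + 458073954630 = 244736876064427, q_10 = 13·2080854074086 + 50726487949 = 27101829451067 → 244736876064427/27101829451067
APPEND 12: p_11 = 12·244736876064427 + 18790677085369 = 2955633189858493, q_11 = 12·27101829451067 + 2080854074086 = 327302807486890 → 2955633189858493/327302807486890
APPEND 33: p_12 = 33·2955633189858493 + 244736876064427 = 97780632141394696, q_12 = 33·327302807486890 + 27101829451067 = 10828094476518437 → 97780632141394696/10828094476518437
APPEND 1: p_13 = 1·97780632141394696 + 2955633189858493 = 100736265331253189, q_13 = 1·10828094476518437 + 327302807486890 = 11155397284005327 → 100736265331253189/11155397284005327

9/1
298/33
8651/958
354989/39311
6753442/747867
121916945/13500917
4761514297/527283630
244736876064427/27101829451067
2955633189858493/327302807486890
100736265331253189/11155397284005327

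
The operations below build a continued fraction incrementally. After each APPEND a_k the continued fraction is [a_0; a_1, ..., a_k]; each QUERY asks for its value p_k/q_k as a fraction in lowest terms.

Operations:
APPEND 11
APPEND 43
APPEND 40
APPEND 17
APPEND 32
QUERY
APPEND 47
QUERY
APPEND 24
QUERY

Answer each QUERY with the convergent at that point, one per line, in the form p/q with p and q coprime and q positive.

10354363/939321
486978042/44177387
11697827371/1061196609

APPEND 11: p_0 = 11·1 + 0 = 11, q_0 = 11·0 + 1 = 1 → 11/1
APPEND 43: p_1 = 43·11 + 1 = 474, q_1 = 43·1 + 0 = 43 → 474/43
APPEND 40: p_2 = 40·474 + 11 = 18971, q_2 = 40·43 + 1 = 1721 → 18971/1721
APPEND 17: p_3 = 17·18971 + 474 = 322981, q_3 = 17·1721 + 43 = 29300 → 322981/29300
APPEND 32: p_4 = 32·322981 + 18971 = 10354363, q_4 = 32·29300 + 1721 = 939321 → 10354363/939321
APPEND 47: p_5 = 47·10354363 + 322981 = 486978042, q_5 = 47·939321 + 29300 = 44177387 → 486978042/44177387
APPEND 24: p_6 = 24·486978042 + 10354363 = 11697827371, q_6 = 24·44177387 + 939321 = 1061196609 → 11697827371/1061196609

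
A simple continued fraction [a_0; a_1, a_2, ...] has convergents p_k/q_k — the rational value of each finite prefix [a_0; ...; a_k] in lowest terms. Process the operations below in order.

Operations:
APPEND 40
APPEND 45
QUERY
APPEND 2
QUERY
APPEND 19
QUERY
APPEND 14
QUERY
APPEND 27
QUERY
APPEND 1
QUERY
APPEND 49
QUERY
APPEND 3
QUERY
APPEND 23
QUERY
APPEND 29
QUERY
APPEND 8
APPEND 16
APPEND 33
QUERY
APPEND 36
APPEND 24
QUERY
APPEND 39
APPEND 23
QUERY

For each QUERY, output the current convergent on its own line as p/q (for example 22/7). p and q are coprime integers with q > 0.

1801/45
3642/91
70999/1774
997628/24927
27006955/674803
28004583/699730
1399231522/34961573
4225699149/105584449
98590311949/2463403900
2863344745670/71544297549
12264319615303571/306439569709585
10617539241249971651/265292674891100329
9544713627109041099508/238486767194391094905

APPEND 40: p_0 = 40·1 + 0 = 40, q_0 = 40·0 + 1 = 1 → 40/1
APPEND 45: p_1 = 45·40 + 1 = 1801, q_1 = 45·1 + 0 = 45 → 1801/45
APPEND 2: p_2 = 2·1801 + 40 = 3642, q_2 = 2·45 + 1 = 91 → 3642/91
APPEND 19: p_3 = 19·3642 + 1801 = 70999, q_3 = 19·91 + 45 = 1774 → 70999/1774
APPEND 14: p_4 = 14·70999 + 3642 = 997628, q_4 = 14·1774 + 91 = 24927 → 997628/24927
APPEND 27: p_5 = 27·997628 + 70999 = 27006955, q_5 = 27·24927 + 1774 = 674803 → 27006955/674803
APPEND 1: p_6 = 1·27006955 + 997628 = 28004583, q_6 = 1·674803 + 24927 = 699730 → 28004583/699730
APPEND 49: p_7 = 49·28004583 + 27006955 = 1399231522, q_7 = 49·699730 + 674803 = 34961573 → 1399231522/34961573
APPEND 3: p_8 = 3·1399231522 + 28004583 = 4225699149, q_8 = 3·34961573 + 699730 = 105584449 → 4225699149/105584449
APPEND 23: p_9 = 23·4225699149 + 1399231522 = 98590311949, q_9 = 23·105584449 + 34961573 = 2463403900 → 98590311949/2463403900
APPEND 29: p_10 = 29·98590311949 + 4225699149 = 2863344745670, q_10 = 29·2463403900 + 105584449 = 71544297549 → 2863344745670/71544297549
APPEND 8: p_11 = 8·2863344745670 + 98590311949 = 23005348277309, q_11 = 8·71544297549 + 2463403900 = 574817784292 → 23005348277309/574817784292
APPEND 16: p_12 = 16·23005348277309 + 2863344745670 = 370948917182614, q_12 = 16·574817784292 + 71544297549 = 9268628846221 → 370948917182614/9268628846221
APPEND 33: p_13 = 33·370948917182614 + 23005348277309 = 12264319615303571, q_13 = 33·9268628846221 + 574817784292 = 306439569709585 → 12264319615303571/306439569709585
APPEND 36: p_14 = 36·12264319615303571 + 370948917182614 = 441886455068111170, q_14 = 36·306439569709585 + 9268628846221 = 11041093138391281 → 441886455068111170/11041093138391281
APPEND 24: p_15 = 24·441886455068111170 + 12264319615303571 = 10617539241249971651, q_15 = 24·11041093138391281 + 306439569709585 = 265292674891100329 → 10617539241249971651/265292674891100329
APPEND 39: p_16 = 39·10617539241249971651 + 441886455068111170 = 414525916863817005559, q_16 = 39·265292674891100329 + 11041093138391281 = 10357455413891304112 → 414525916863817005559/10357455413891304112
APPEND 23: p_17 = 23·414525916863817005559 + 10617539241249971651 = 9544713627109041099508, q_17 = 23·10357455413891304112 + 265292674891100329 = 238486767194391094905 → 9544713627109041099508/238486767194391094905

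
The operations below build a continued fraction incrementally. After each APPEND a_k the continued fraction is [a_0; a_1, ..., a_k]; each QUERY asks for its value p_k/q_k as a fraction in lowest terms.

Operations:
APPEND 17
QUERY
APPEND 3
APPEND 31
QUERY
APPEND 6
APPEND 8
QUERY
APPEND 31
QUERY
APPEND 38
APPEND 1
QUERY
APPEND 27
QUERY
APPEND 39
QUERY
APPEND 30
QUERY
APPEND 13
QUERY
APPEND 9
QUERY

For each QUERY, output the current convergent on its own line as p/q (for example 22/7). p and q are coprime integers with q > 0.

17/1
1629/94
80237/4630
2497173/144097
97469984/5624413
2726662379/157339467
106437302765/6141863626
3195845745329/184413248247
41652431992042/2403514090837
378067733673707/21816040065780

APPEND 17: p_0 = 17·1 + 0 = 17, q_0 = 17·0 + 1 = 1 → 17/1
APPEND 3: p_1 = 3·17 + 1 = 52, q_1 = 3·1 + 0 = 3 → 52/3
APPEND 31: p_2 = 31·52 + 17 = 1629, q_2 = 31·3 + 1 = 94 → 1629/94
APPEND 6: p_3 = 6·1629 + 52 = 9826, q_3 = 6·94 + 3 = 567 → 9826/567
APPEND 8: p_4 = 8·9826 + 1629 = 80237, q_4 = 8·567 + 94 = 4630 → 80237/4630
APPEND 31: p_5 = 31·80237 + 9826 = 2497173, q_5 = 31·4630 + 567 = 144097 → 2497173/144097
APPEND 38: p_6 = 38·2497173 + 80237 = 94972811, q_6 = 38·144097 + 4630 = 5480316 → 94972811/5480316
APPEND 1: p_7 = 1·94972811 + 2497173 = 97469984, q_7 = 1·5480316 + 144097 = 5624413 → 97469984/5624413
APPEND 27: p_8 = 27·97469984 + 94972811 = 2726662379, q_8 = 27·5624413 + 5480316 = 157339467 → 2726662379/157339467
APPEND 39: p_9 = 39·2726662379 + 97469984 = 106437302765, q_9 = 39·157339467 + 5624413 = 6141863626 → 106437302765/6141863626
APPEND 30: p_10 = 30·106437302765 + 2726662379 = 3195845745329, q_10 = 30·6141863626 + 157339467 = 184413248247 → 3195845745329/184413248247
APPEND 13: p_11 = 13·3195845745329 + 106437302765 = 41652431992042, q_11 = 13·184413248247 + 6141863626 = 2403514090837 → 41652431992042/2403514090837
APPEND 9: p_12 = 9·41652431992042 + 3195845745329 = 378067733673707, q_12 = 9·2403514090837 + 184413248247 = 21816040065780 → 378067733673707/21816040065780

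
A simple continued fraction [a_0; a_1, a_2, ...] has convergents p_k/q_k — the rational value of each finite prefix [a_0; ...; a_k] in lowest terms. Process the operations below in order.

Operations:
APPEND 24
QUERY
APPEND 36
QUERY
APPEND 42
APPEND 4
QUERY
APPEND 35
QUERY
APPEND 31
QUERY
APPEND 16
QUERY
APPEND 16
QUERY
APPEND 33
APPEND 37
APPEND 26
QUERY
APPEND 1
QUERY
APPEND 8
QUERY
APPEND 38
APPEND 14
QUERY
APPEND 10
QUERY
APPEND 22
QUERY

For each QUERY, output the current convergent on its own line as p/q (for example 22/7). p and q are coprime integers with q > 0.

24/1
865/36
146281/6088
5156189/214593
159988140/6658471
2564966429/106750129
41199451004/1714660535
1312818601853347/54637578689902
1363259234738108/56736843618445
12218892479758211/508532327637462
6531755320997459975/271842046441425476
65783234383440149876/2737801429708096761
1453762911756680757247/60503473500019554218

APPEND 24: p_0 = 24·1 + 0 = 24, q_0 = 24·0 + 1 = 1 → 24/1
APPEND 36: p_1 = 36·24 + 1 = 865, q_1 = 36·1 + 0 = 36 → 865/36
APPEND 42: p_2 = 42·865 + 24 = 36354, q_2 = 42·36 + 1 = 1513 → 36354/1513
APPEND 4: p_3 = 4·36354 + 865 = 146281, q_3 = 4·1513 + 36 = 6088 → 146281/6088
APPEND 35: p_4 = 35·146281 + 36354 = 5156189, q_4 = 35·6088 + 1513 = 214593 → 5156189/214593
APPEND 31: p_5 = 31·5156189 + 146281 = 159988140, q_5 = 31·214593 + 6088 = 6658471 → 159988140/6658471
APPEND 16: p_6 = 16·159988140 + 5156189 = 2564966429, q_6 = 16·6658471 + 214593 = 106750129 → 2564966429/106750129
APPEND 16: p_7 = 16·2564966429 + 159988140 = 41199451004, q_7 = 16·106750129 + 6658471 = 1714660535 → 41199451004/1714660535
APPEND 33: p_8 = 33·41199451004 + 2564966429 = 1362146849561, q_8 = 33·1714660535 + 106750129 = 56690547784 → 1362146849561/56690547784
APPEND 37: p_9 = 37·1362146849561 + 41199451004 = 50440632884761, q_9 = 37·56690547784 + 1714660535 = 2099264928543 → 50440632884761/2099264928543
APPEND 26: p_10 = 26·50440632884761 + 1362146849561 = 1312818601853347, q_10 = 26·2099264928543 + 56690547784 = 54637578689902 → 1312818601853347/54637578689902
APPEND 1: p_11 = 1·1312818601853347 + 50440632884761 = 1363259234738108, q_11 = 1·54637578689902 + 2099264928543 = 56736843618445 → 1363259234738108/56736843618445
APPEND 8: p_12 = 8·1363259234738108 + 1312818601853347 = 12218892479758211, q_12 = 8·56736843618445 + 54637578689902 = 508532327637462 → 12218892479758211/508532327637462
APPEND 38: p_13 = 38·12218892479758211 + 1363259234738108 = 465681173465550126, q_13 = 38·508532327637462 + 56736843618445 = 19380965293842001 → 465681173465550126/19380965293842001
APPEND 14: p_14 = 14·465681173465550126 + 12218892479758211 = 6531755320997459975, q_14 = 14·19380965293842001 + 508532327637462 = 271842046441425476 → 6531755320997459975/271842046441425476
APPEND 10: p_15 = 10·6531755320997459975 + 465681173465550126 = 65783234383440149876, q_15 = 10·271842046441425476 + 19380965293842001 = 2737801429708096761 → 65783234383440149876/2737801429708096761
APPEND 22: p_16 = 22·65783234383440149876 + 6531755320997459975 = 1453762911756680757247, q_16 = 22·2737801429708096761 + 271842046441425476 = 60503473500019554218 → 1453762911756680757247/60503473500019554218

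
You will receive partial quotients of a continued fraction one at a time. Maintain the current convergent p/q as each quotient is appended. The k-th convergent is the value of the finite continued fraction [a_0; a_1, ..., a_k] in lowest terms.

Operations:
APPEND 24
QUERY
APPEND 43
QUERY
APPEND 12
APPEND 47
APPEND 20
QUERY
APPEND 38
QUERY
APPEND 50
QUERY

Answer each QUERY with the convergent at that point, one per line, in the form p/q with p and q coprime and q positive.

24/1
1033/43
11707880/487357
445484213/18543908
22285918530/927682757

APPEND 24: p_0 = 24·1 + 0 = 24, q_0 = 24·0 + 1 = 1 → 24/1
APPEND 43: p_1 = 43·24 + 1 = 1033, q_1 = 43·1 + 0 = 43 → 1033/43
APPEND 12: p_2 = 12·1033 + 24 = 12420, q_2 = 12·43 + 1 = 517 → 12420/517
APPEND 47: p_3 = 47·12420 + 1033 = 584773, q_3 = 47·517 + 43 = 24342 → 584773/24342
APPEND 20: p_4 = 20·584773 + 12420 = 11707880, q_4 = 20·24342 + 517 = 487357 → 11707880/487357
APPEND 38: p_5 = 38·11707880 + 584773 = 445484213, q_5 = 38·487357 + 24342 = 18543908 → 445484213/18543908
APPEND 50: p_6 = 50·445484213 + 11707880 = 22285918530, q_6 = 50·18543908 + 487357 = 927682757 → 22285918530/927682757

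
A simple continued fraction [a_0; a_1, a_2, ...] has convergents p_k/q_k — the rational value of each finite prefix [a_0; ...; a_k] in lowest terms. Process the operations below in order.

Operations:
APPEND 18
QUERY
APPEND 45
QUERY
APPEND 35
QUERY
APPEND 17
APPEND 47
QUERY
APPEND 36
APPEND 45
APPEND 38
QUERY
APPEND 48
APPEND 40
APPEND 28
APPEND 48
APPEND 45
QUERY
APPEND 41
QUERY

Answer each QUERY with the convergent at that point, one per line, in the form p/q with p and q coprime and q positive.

APPEND 18: p_0 = 18·1 + 0 = 18, q_0 = 18·0 + 1 = 1 → 18/1
APPEND 45: p_1 = 45·18 + 1 = 811, q_1 = 45·1 + 0 = 45 → 811/45
APPEND 35: p_2 = 35·811 + 18 = 28403, q_2 = 35·45 + 1 = 1576 → 28403/1576
APPEND 17: p_3 = 17·28403 + 811 = 483662, q_3 = 17·1576 + 45 = 26837 → 483662/26837
APPEND 47: p_4 = 47·483662 + 28403 = 22760517, q_4 = 47·26837 + 1576 = 1262915 → 22760517/1262915
APPEND 36: p_5 = 36·22760517 + 483662 = 819862274, q_5 = 36·1262915 + 26837 = 45491777 → 819862274/45491777
APPEND 45: p_6 = 45·819862274 + 22760517 = 36916562847, q_6 = 45·45491777 + 1262915 = 2048392880 → 36916562847/2048392880
APPEND 38: p_7 = 38·36916562847 + 819862274 = 1403649250460, q_7 = 38·2048392880 + 45491777 = 77884421217 → 1403649250460/77884421217
APPEND 48: p_8 = 48·1403649250460 + 36916562847 = 67412080584927, q_8 = 48·77884421217 + 2048392880 = 3740500611296 → 67412080584927/3740500611296
APPEND 40: p_9 = 40·67412080584927 + 1403649250460 = 2697886872647540, q_9 = 40·3740500611296 + 77884421217 = 149697908873057 → 2697886872647540/149697908873057
APPEND 28: p_10 = 28·2697886872647540 + 67412080584927 = 75608244514716047, q_10 = 28·149697908873057 + 3740500611296 = 4195281949056892 → 75608244514716047/4195281949056892
APPEND 48: p_11 = 48·75608244514716047 + 2697886872647540 = 3631893623579017796, q_11 = 48·4195281949056892 + 149697908873057 = 201523231463603873 → 3631893623579017796/201523231463603873
APPEND 45: p_12 = 45·3631893623579017796 + 75608244514716047 = 163510821305570516867, q_12 = 45·201523231463603873 + 4195281949056892 = 9072740697811231177 → 163510821305570516867/9072740697811231177
APPEND 41: p_13 = 41·163510821305570516867 + 3631893623579017796 = 6707575567151970209343, q_13 = 41·9072740697811231177 + 201523231463603873 = 372183891841724082130 → 6707575567151970209343/372183891841724082130

18/1
811/45
28403/1576
22760517/1262915
1403649250460/77884421217
163510821305570516867/9072740697811231177
6707575567151970209343/372183891841724082130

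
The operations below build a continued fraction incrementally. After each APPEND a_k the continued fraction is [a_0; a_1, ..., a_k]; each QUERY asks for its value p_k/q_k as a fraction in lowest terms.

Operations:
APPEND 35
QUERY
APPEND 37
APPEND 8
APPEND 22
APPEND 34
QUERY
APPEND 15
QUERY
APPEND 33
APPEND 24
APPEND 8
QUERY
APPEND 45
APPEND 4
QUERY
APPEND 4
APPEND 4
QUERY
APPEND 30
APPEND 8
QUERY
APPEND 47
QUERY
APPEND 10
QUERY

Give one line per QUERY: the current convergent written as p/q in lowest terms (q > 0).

APPEND 35: p_0 = 35·1 + 0 = 35, q_0 = 35·0 + 1 = 1 → 35/1
APPEND 37: p_1 = 37·35 + 1 = 1296, q_1 = 37·1 + 0 = 37 → 1296/37
APPEND 8: p_2 = 8·1296 + 35 = 10403, q_2 = 8·37 + 1 = 297 → 10403/297
APPEND 22: p_3 = 22·10403 + 1296 = 230162, q_3 = 22·297 + 37 = 6571 → 230162/6571
APPEND 34: p_4 = 34·230162 + 10403 = 7835911, q_4 = 34·6571 + 297 = 223711 → 7835911/223711
APPEND 15: p_5 = 15·7835911 + 230162 = 117768827, q_5 = 15·223711 + 6571 = 3362236 → 117768827/3362236
APPEND 33: p_6 = 33·117768827 + 7835911 = 3894207202, q_6 = 33·3362236 + 223711 = 111177499 → 3894207202/111177499
APPEND 24: p_7 = 24·3894207202 + 117768827 = 93578741675, q_7 = 24·111177499 + 3362236 = 2671622212 → 93578741675/2671622212
APPEND 8: p_8 = 8·93578741675 + 3894207202 = 752524140602, q_8 = 8·2671622212 + 111177499 = 21484155195 → 752524140602/21484155195
APPEND 45: p_9 = 45·752524140602 + 93578741675 = 33957165068765, q_9 = 45·21484155195 + 2671622212 = 969458605987 → 33957165068765/969458605987
APPEND 4: p_10 = 4·33957165068765 + 752524140602 = 136581184415662, q_10 = 4·969458605987 + 21484155195 = 3899318579143 → 136581184415662/3899318579143
APPEND 4: p_11 = 4·136581184415662 + 33957165068765 = 580281902731413, q_11 = 4·3899318579143 + 969458605987 = 16566732922559 → 580281902731413/16566732922559
APPEND 4: p_12 = 4·580281902731413 + 136581184415662 = 2457708795341314, q_12 = 4·16566732922559 + 3899318579143 = 70166250269379 → 2457708795341314/70166250269379
APPEND 30: p_13 = 30·2457708795341314 + 580281902731413 = 74311545762970833, q_13 = 30·70166250269379 + 16566732922559 = 2121554241003929 → 74311545762970833/2121554241003929
APPEND 8: p_14 = 8·74311545762970833 + 2457708795341314 = 596950074899107978, q_14 = 8·2121554241003929 + 70166250269379 = 17042600178300811 → 596950074899107978/17042600178300811
APPEND 47: p_15 = 47·596950074899107978 + 74311545762970833 = 28130965066021045799, q_15 = 47·17042600178300811 + 2121554241003929 = 803123762621142046 → 28130965066021045799/803123762621142046
APPEND 10: p_16 = 10·28130965066021045799 + 596950074899107978 = 281906600735109565968, q_16 = 10·803123762621142046 + 17042600178300811 = 8048280226389721271 → 281906600735109565968/8048280226389721271

35/1
7835911/223711
117768827/3362236
752524140602/21484155195
136581184415662/3899318579143
2457708795341314/70166250269379
596950074899107978/17042600178300811
28130965066021045799/803123762621142046
281906600735109565968/8048280226389721271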